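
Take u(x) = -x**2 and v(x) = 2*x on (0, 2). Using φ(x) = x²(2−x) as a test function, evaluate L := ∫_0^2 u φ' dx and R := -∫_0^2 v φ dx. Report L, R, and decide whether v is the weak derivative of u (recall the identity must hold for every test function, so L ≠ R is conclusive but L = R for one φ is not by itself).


LHS = 16/5, RHS = -16/5. No, v is not the weak derivative of u.

u(x) = -x**2, classical derivative u'(x) = -2*x.
φ(x) = x²(2−x), so φ'(x) = x*(4 - 3*x).
Note φ(0) = φ(2) = 0, so the boundary term u·φ vanishes.
LHS = ∫_0^2 u(x) φ'(x) dx = ∫_0^2 (3*x^4 - 4*x^3) dx. Term by term:
  ∫_0^2 3*x^4 dx = 96/5;  ∫_0^2 -4*x^3 dx = -16.
Sum: 96/5 − 16 = 16/5.
So LHS = 16/5.
∫_0^2 v(x) φ(x) dx = ∫_0^2 (-2*x^4 + 4*x^3) dx. Term by term:
  ∫_0^2 -2*x^4 dx = -64/5;  ∫_0^2 4*x^3 dx = 16.
Sum: -64/5 + 16 = 16/5.
So RHS = -∫_0^2 v(x) φ(x) dx = -16/5.
LHS − RHS = 32/5 ≠ 0, so the identity fails.
(For a valid weak derivative the identity must hold for EVERY test function, in particular this one. The failure shows v is NOT the weak derivative of u.)
Correct weak derivative would be u'(x) = -2*x.


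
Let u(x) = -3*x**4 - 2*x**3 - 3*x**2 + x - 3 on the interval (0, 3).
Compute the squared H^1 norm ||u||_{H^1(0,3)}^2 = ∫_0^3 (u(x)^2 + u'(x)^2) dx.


||u||_{H^1}^2 = 3881778/35

The H^1 norm (squared) on an interval (0, L) is
  ||u||_{H^1}^2 = ∫_0^L u(x)^2 dx + ∫_0^L u'(x)^2 dx.
Compute u'(x) = -12*x**3 - 6*x**2 - 6*x + 1.
Then u(x)^2 = 9*x**8 + 12*x**7 + 22*x**6 + 6*x**5 + 23*x**4 + 6*x**3 + 19*x**2 - 6*x + 9 and u'(x)^2 = 144*x**6 + 144*x**5 + 180*x**4 + 48*x**3 + 24*x**2 - 12*x + 1.
Integrate each monomial from 0 to 3 using ∫_0^3 c·x^n dx = c·3^(n+1)/(n+1):
  ∫_0^3 u(x)^2 dx = ∫_0^3 (9*x^8 + 12*x^7 + 22*x^6 + 6*x^5 + 23*x^4 + 6*x^3 + 19*x^2 - 6*x + 9) dx. Term by term:
    ∫_0^3 9*x^8 dx = 19683;  ∫_0^3 12*x^7 dx = 19683/2;  ∫_0^3 22*x^6 dx = 48114/7;
    ∫_0^3 6*x^5 dx = 729;  ∫_0^3 23*x^4 dx = 5589/5;  ∫_0^3 6*x^3 dx = 243/2;
    ∫_0^3 19*x^2 dx = 171;  ∫_0^3 -6*x dx = -27;  ∫_0^3 9 dx = 27.
  Sum: 19683 + 19683/2 + 48114/7 + 729 + 5589/5 + 243/2 + 171 − 27 + 27 = 1348803/35.
  ∫_0^3 u'(x)^2 dx = ∫_0^3 (144*x^6 + 144*x^5 + 180*x^4 + 48*x^3 + 24*x^2 - 12*x + 1) dx. Term by term:
    ∫_0^3 144*x^6 dx = 314928/7;  ∫_0^3 144*x^5 dx = 17496;  ∫_0^3 180*x^4 dx = 8748;
    ∫_0^3 48*x^3 dx = 972;  ∫_0^3 24*x^2 dx = 216;  ∫_0^3 -12*x dx = -54;
    ∫_0^3 1 dx = 3.
  Sum: 314928/7 + 17496 + 8748 + 972 + 216 − 54 + 3 = 506595/7.
Adding: ||u||_{H^1}^2 = 1348803/35 + 506595/7 = 3881778/35.


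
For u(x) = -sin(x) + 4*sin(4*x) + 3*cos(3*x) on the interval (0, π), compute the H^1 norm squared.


||u||_{H^1(0,π)}^2 = 1920/7 + 182*π

u'(x) = -9*sin(3*x) - cos(x) + 16*cos(4*x).
Expand u² and (u')² and integrate term by term on (0, π), using: for integers n ≥ 1, ∫_0^π sin²(nx) dx = ∫_0^π cos²(nx) dx = π/2; for n ≠ n', ∫_0^π sin(nx)sin(n'x) dx = ∫_0^π cos(nx)cos(n'x) dx = 0; and by product-to-sum, ∫_0^π sin(nx)cos(n'x) dx = ½∫_0^π [sin((n+n')x) + sin((n−n')x)] dx, which is 0 when n+n' is even and 2n/(n²−n'²) when n+n' is odd (it need not vanish on (0, π)).
  u² squared terms: (-1)²·∫sin(x)² dx = 1·π/2 = π/2;  (3)²·∫cos(3x)² dx = 9·π/2 = 9*π/2;  (4)²·∫sin(4x)² dx = 16·π/2 = 8*π.
  u² cross terms: 2·(-1)·(3)·∫sin(x)·cos(3x) dx = -6·(0) = 0;  2·(-1)·(4)·∫sin(x)·sin(4x) dx = -8·(0) = 0;  2·(3)·(4)·∫cos(3x)·sin(4x) dx = 24·(8/7) = 192/7.
  So ∫_0^π u² dx = π/2 + 9*π/2 + 8*π + 0 + 0 + 192/7 = 192/7 + 13*π.
  (u')² squared terms: (-1)²·∫cos(x)² dx = 1·π/2 = π/2;  (-9)²·∫sin(3x)² dx = 81·π/2 = 81*π/2;  (16)²·∫cos(4x)² dx = 256·π/2 = 128*π.
  (u')² cross terms: 2·(-1)·(-9)·∫cos(x)·sin(3x) dx = 18·(0) = 0;  2·(-1)·(16)·∫cos(x)·cos(4x) dx = -32·(0) = 0;  2·(-9)·(16)·∫sin(3x)·cos(4x) dx = -288·(-6/7) = 1728/7.
  So ∫_0^π (u')² dx = π/2 + 81*π/2 + 128*π + 0 + 0 + 1728/7 = 1728/7 + 169*π.
||u||_{H^1}^2 = (192/7 + 13*π) + (1728/7 + 169*π) = 1920/7 + 182*π.


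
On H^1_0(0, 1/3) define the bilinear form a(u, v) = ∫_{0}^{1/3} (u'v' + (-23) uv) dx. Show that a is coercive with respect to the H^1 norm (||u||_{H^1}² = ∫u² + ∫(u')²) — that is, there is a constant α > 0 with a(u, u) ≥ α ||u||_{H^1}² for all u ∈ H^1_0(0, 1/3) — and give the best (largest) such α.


α = (-23 + 9*π^2)/(1 + 9*π^2)

Coercivity of a(·,·) on H^1_0(0, 1/3) means a(u, u) ≥ α ||u||_{H^1}² for every u ∈ H^1_0.
The interval has length L = 1/3, and Poincaré/coercivity depend only on L. Here a(u, u) = ∫(u')² + (-23)·∫u².
Here c = -23 < 0 with |c| < (π/L)² = 9*π^2, so coercivity still holds. The condition a(u,u) ≥ α||u||_{H^1}² reads (1−α)∫(u')² ≥ (α−c)∫u². Any admissible α is ≤ 1 (rapidly oscillating u have ∫u²/∫(u')² → 0), and α = 1 would force 0 ≥ (1−c)∫u², impossible since c < 1; so 1−α > 0. By the sharp Poincaré inequality on H^1_0 of an interval of length L, ∫(u')² ≥ (π/L)²∫u² with equality for the first sine mode sin(π(x−x₀)/L) (x₀ the left endpoint), so the inequality holds for all u iff (1−α)(π/L)² ≥ α − c, i.e. α ≤ ((π/L)² + c)/((π/L)² + 1) = (1 + c(L/π)²)/(1 + (L/π)²). (Direct route, valid since c ≤ 0: Poincaré gives c∫u² ≥ c(L/π)²∫(u')², so a(u,u) ≥ (1 + c(L/π)²)∫(u')², while ||u||_{H^1}² ≤ (1 + (L/π)²)∫(u')²; dividing yields the same α.) With (π/L)² = 9*π^2 and c = -23, the largest admissible constant is α = ((π/L)² + c)/((π/L)² + 1).
Simplifying, α = (-23 + 9*π^2)/(1 + 9*π^2).


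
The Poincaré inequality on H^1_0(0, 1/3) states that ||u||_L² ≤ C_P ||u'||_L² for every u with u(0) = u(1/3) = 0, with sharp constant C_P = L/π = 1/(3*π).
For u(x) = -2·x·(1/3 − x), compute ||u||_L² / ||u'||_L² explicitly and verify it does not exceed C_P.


||u||_L² / ||u'||_L² = sqrt(10)/30 < C_P = 1/(3*π).

u(x) = -2·x·(1/3 − x), so u'(x) = 4*x - 2/3.
u(x) = -2·x·(1/3 − x) vanishes at x = 0 and x = 1/3, so u ∈ H^1_0(0, 1/3). Differentiate via the product rule and integrate the resulting polynomials term by term.
  ∫_0^1/3 u² dx = ∫_0^1/3 (4*x^4 - 8*x^3/3 + 4*x^2/9) dx. Term by term:
    ∫_0^1/3 4*x^4 dx = 4/1215;  ∫_0^1/3 -8*x^3/3 dx = -2/243;  ∫_0^1/3 4*x^2/9 dx = 4/729.
  Sum: 4/1215 − 2/243 + 4/729 = 2/3645.
  ∫_0^1/3 (u')² dx = ∫_0^1/3 (16*x^2 - 16*x/3 + 4/9) dx. Term by term:
    ∫_0^1/3 16*x^2 dx = 16/81;  ∫_0^1/3 -16*x/3 dx = -8/27;  ∫_0^1/3 4/9 dx = 4/27.
  Sum: 16/81 − 8/27 + 4/27 = 4/81.
∫_0^1/3 u² dx = 2/3645, so ||u||_L² = sqrt(10)/135.
∫_0^1/3 (u')² dx = 4/81, so ||u'||_L² = 2/9.
Ratio ||u||_L² / ||u'||_L² = sqrt(10)/30.
Sharp Poincaré constant on H^1_0(0, 1/3) is C_P = L/π = 1/(3*π), achieved by sin(3*π·x).
A polynomial bump cannot attain the sharp Poincaré constant (only the first sine eigenfunction does), so the ratio is strictly less than C_P, consistent with ||u||_L² ≤ C_P ||u'||_L².


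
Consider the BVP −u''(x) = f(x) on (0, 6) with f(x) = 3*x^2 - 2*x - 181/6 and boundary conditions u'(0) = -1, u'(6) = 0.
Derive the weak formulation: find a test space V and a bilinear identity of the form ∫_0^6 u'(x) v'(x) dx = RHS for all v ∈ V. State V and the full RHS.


V = H^1(0, 6) (v unrestricted at boundary; u is determined up to an additive constant); weak form: ∫_0^6 u'v' dx = ∫_0^6 (3*x^2 - 2*x - 181/6) v dx + v(0) for all v ∈ V.

Multiply both sides by a test function v and integrate from 0 to 6:
  ∫_0^6 −u''(x) v(x) dx = ∫_0^6 f(x) v(x) dx.
Integrate the LHS by parts once:
  ∫_0^6 −u'' v dx = −[u'(x) v(x)]_0^6 + ∫_0^6 u'(x) v'(x) dx.
Thus ∫_0^6 u'(x) v'(x) dx = ∫_0^6 f(x) v(x) dx + [u'(x) v(x)]_0^6.
Choose V so that boundary terms are either known or forced to vanish.
u has inhomogeneous Neumann u'(0) = -1, u'(6) = 0. [u' v]_0^6 = (0)·v(6) − (-1)·v(0) = v(0). Take V = H^1(0, 6); boundary term becomes part of RHS.
Weak formulation: find u (satisfying any essential BC) such that ∫_0^6 u'(x) v'(x) dx = ∫_0^6 f v dx + v(0) for all v ∈ V (Neumann data are natural BCs: they enter the RHS as boundary terms).
Substituting f(x) = 3*x^2 - 2*x - 181/6, the right-hand side is ∫_0^6 (3*x^2 - 2*x - 181/6) v dx + v(0).
Compatibility check (pure Neumann): taking v ≡ 1 ∈ V gives 0 = ∫_0^6 f dx + (0) − (-1), i.e. ∫_0^6 f dx must equal u'(0) − u'(6) = -1. Indeed ∫_0^6 (3*x^2 - 2*x - 181/6) dx = -1, so the data are compatible. The solution is then unique only up to an additive constant (fix it e.g. by requiring ∫_0^6 u dx = 0).


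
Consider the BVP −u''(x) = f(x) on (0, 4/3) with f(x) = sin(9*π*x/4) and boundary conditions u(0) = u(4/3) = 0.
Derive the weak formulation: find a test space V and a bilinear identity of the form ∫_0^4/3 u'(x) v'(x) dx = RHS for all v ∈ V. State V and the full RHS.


V = H^1_0(0, 4/3) (so v(0) = v(4/3) = 0); weak form: ∫_0^4/3 u'v' dx = ∫_0^4/3 (sin(9*π*x/4)) v dx for all v ∈ V.

Multiply both sides by a test function v and integrate from 0 to 4/3:
  ∫_0^4/3 −u''(x) v(x) dx = ∫_0^4/3 f(x) v(x) dx.
Integrate the LHS by parts once:
  ∫_0^4/3 −u'' v dx = −[u'(x) v(x)]_0^4/3 + ∫_0^4/3 u'(x) v'(x) dx.
Thus ∫_0^4/3 u'(x) v'(x) dx = ∫_0^4/3 f(x) v(x) dx + [u'(x) v(x)]_0^4/3.
Choose V so that boundary terms are either known or forced to vanish.
u is Dirichlet: u(0) = u(4/3) = 0. Let V = H^1_0(0, 4/3); then v(0) = v(4/3) = 0, and [u' v]_0^4/3 = 0.
Weak formulation: find u (satisfying any essential BC) such that ∫_0^4/3 u'(x) v'(x) dx = ∫_0^4/3 f v dx for all v ∈ V.
Substituting f(x) = sin(9*π*x/4), the right-hand side is ∫_0^4/3 (sin(9*π*x/4)) v dx.


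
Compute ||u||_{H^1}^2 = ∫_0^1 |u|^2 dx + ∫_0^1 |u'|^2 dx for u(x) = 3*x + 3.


||u||_{H^1}^2 = 30

The H^1 norm (squared) on an interval (0, L) is
  ||u||_{H^1}^2 = ∫_0^L u(x)^2 dx + ∫_0^L u'(x)^2 dx.
Compute u'(x) = 3.
Then u(x)^2 = 9*x**2 + 18*x + 9 and u'(x)^2 = 9.
Integrate each monomial from 0 to 1 using ∫_0^1 c·x^n dx = c·1^(n+1)/(n+1):
  ∫_0^1 u(x)^2 dx = ∫_0^1 (9*x^2 + 18*x + 9) dx. Term by term:
    ∫_0^1 9*x^2 dx = 3;  ∫_0^1 18*x dx = 9;  ∫_0^1 9 dx = 9.
  Sum: 3 + 9 + 9 = 21.
  ∫_0^1 u'(x)^2 dx = ∫_0^1 (9) dx. Term by term:
    ∫_0^1 9 dx = 9.
Adding: ||u||_{H^1}^2 = 21 + 9 = 30.


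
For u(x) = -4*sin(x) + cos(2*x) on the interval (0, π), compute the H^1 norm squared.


||u||_{H^1(0,π)}^2 = 80/3 + 37*π/2

u'(x) = -2*sin(2*x) - 4*cos(x).
Expand u² and (u')² and integrate term by term on (0, π), using: for integers n ≥ 1, ∫_0^π sin²(nx) dx = ∫_0^π cos²(nx) dx = π/2; for n ≠ n', ∫_0^π sin(nx)sin(n'x) dx = ∫_0^π cos(nx)cos(n'x) dx = 0; and by product-to-sum, ∫_0^π sin(nx)cos(n'x) dx = ½∫_0^π [sin((n+n')x) + sin((n−n')x)] dx, which is 0 when n+n' is even and 2n/(n²−n'²) when n+n' is odd (it need not vanish on (0, π)).
  u² squared terms: (-4)²·∫sin(x)² dx = 16·π/2 = 8*π;  (1)²·∫cos(2x)² dx = 1·π/2 = π/2.
  u² cross terms: 2·(-4)·(1)·∫sin(x)·cos(2x) dx = -8·(-2/3) = 16/3.
  So ∫_0^π u² dx = 8*π + π/2 + 16/3 = 16/3 + 17*π/2.
  (u')² squared terms: (-4)²·∫cos(x)² dx = 16·π/2 = 8*π;  (-2)²·∫sin(2x)² dx = 4·π/2 = 2*π.
  (u')² cross terms: 2·(-4)·(-2)·∫cos(x)·sin(2x) dx = 16·(4/3) = 64/3.
  So ∫_0^π (u')² dx = 8*π + 2*π + 64/3 = 64/3 + 10*π.
||u||_{H^1}^2 = (16/3 + 17*π/2) + (64/3 + 10*π) = 80/3 + 37*π/2.


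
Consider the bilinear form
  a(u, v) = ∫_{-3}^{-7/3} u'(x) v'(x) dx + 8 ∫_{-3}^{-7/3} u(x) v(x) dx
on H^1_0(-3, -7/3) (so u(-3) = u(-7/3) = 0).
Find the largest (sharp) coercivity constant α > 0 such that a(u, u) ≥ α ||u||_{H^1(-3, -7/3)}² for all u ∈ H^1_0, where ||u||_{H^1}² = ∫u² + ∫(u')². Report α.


α = 1

Coercivity of a(·,·) on H^1_0(-3, -7/3) means a(u, u) ≥ α ||u||_{H^1}² for every u ∈ H^1_0.
The interval has length L = 2/3, and Poincaré/coercivity depend only on L. Here a(u, u) = ∫(u')² + (8)·∫u².
Here c = 8 ≥ 1, so a(u,u) = ∫(u')² + c∫u² ≥ ∫(u')² + ∫u² = ||u||_{H^1}², i.e. α = 1 works. No larger α is possible: a(u,u) ≥ α||u||_{H^1}² means (1−α)∫(u')² ≥ (α−c)∫u², and for the modes u_n = sin(nπ(x−x₀)/L) (x₀ the left endpoint) one has ∫u_n²/∫(u_n')² = (L/(nπ))² → 0, so a(u_n,u_n)/||u_n||_{H^1}² → 1. Hence the optimal constant is α = 1.
Therefore α = 1.


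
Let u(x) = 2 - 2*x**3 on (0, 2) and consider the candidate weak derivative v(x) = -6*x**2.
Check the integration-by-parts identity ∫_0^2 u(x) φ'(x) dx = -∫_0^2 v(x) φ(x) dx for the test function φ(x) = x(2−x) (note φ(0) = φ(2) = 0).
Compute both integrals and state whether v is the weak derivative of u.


LHS = 48/5, RHS = 48/5. Yes, v = u' weakly.

u(x) = 2 - 2*x**3, classical derivative u'(x) = -6*x**2.
φ(x) = x(2−x), so φ'(x) = 2 - 2*x.
Note φ(0) = φ(2) = 0, so the boundary term u·φ vanishes.
LHS = ∫_0^2 u(x) φ'(x) dx = ∫_0^2 (4*x^4 - 4*x^3 - 4*x + 4) dx. Term by term:
  ∫_0^2 4*x^4 dx = 128/5;  ∫_0^2 -4*x^3 dx = -16;  ∫_0^2 -4*x dx = -8;
  ∫_0^2 4 dx = 8.
Sum: 128/5 − 16 − 8 + 8 = 48/5.
So LHS = 48/5.
∫_0^2 v(x) φ(x) dx = ∫_0^2 (6*x^4 - 12*x^3) dx. Term by term:
  ∫_0^2 6*x^4 dx = 192/5;  ∫_0^2 -12*x^3 dx = -48.
Sum: 192/5 − 48 = -48/5.
So RHS = -∫_0^2 v(x) φ(x) dx = 48/5.
LHS = RHS, so the identity holds for this test φ.
Moreover u is smooth here and v(x) = u'(x) = -6*x**2 pointwise, so the identity holds for every test function. Hence v is the weak derivative of u.


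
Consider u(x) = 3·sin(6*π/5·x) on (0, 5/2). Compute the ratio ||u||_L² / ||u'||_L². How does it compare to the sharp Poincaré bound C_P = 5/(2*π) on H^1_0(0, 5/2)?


||u||_L² / ||u'||_L² = 5/(6*π) < C_P = 5/(2*π).

u(x) = 3·sin(6*π/5·x), so u'(x) = 18*π*cos(6*π*x/5)/5.
Writing u(x) = A·sin(kπx/L) with A = 3 and k = 3, use ∫_0^L sin²(kπx/L) dx = L/2 and ∫_0^L cos²(kπx/L) dx = L/2.
u² = 9·sin²(6*π/5·x) and (u')² = 324*π^2/25·cos²(6*π/5·x), and each of sin², cos² integrates to L/2 = 5/4 over (0, 5/2).
∫_0^5/2 u² dx = 45/4, so ||u||_L² = 3*sqrt(5)/2.
∫_0^5/2 (u')² dx = 81*π^2/5, so ||u'||_L² = 9*sqrt(5)*π/5.
Ratio ||u||_L² / ||u'||_L² = 5/(6*π).
Sharp Poincaré constant on H^1_0(0, 5/2) is C_P = L/π = 5/(2*π), achieved by sin(2*π/5·x).
This is the k = 3 harmonic; the ratio L/(kπ) is strictly less than C_P = L/π, consistent with the sharp inequality ||u||_L² ≤ C_P ||u'||_L².


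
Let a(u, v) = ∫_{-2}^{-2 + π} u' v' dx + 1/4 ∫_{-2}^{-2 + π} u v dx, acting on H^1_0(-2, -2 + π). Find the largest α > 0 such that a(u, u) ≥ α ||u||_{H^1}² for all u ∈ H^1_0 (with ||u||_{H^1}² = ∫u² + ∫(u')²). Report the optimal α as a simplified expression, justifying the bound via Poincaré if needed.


α = 5/8

Coercivity of a(·,·) on H^1_0(-2, -2 + π) means a(u, u) ≥ α ||u||_{H^1}² for every u ∈ H^1_0.
The interval has length L = π, and Poincaré/coercivity depend only on L. Here a(u, u) = ∫(u')² + (1/4)·∫u².
Here 0 < c = 1/4 < 1. The condition a(u,u) ≥ α||u||_{H^1}² reads (1−α)∫(u')² ≥ (α−c)∫u². Any admissible α is ≤ 1 (rapidly oscillating u have ∫u²/∫(u')² → 0), and α = 1 would force 0 ≥ (1−c)∫u², impossible since c < 1; so 1−α > 0. By the sharp Poincaré inequality on H^1_0 of an interval of length L, ∫(u')² ≥ (π/L)²∫u² with equality for the first sine mode sin(π(x−x₀)/L) (x₀ the left endpoint), so the inequality holds for all u iff (1−α)(π/L)² ≥ α − c, i.e. α ≤ ((π/L)² + c)/((π/L)² + 1) = (1 + c(L/π)²)/(1 + (L/π)²). With (π/L)² = 1 and c = 1/4, the largest admissible constant is α = ((π/L)² + c)/((π/L)² + 1).
Simplifying, α = 5/8.


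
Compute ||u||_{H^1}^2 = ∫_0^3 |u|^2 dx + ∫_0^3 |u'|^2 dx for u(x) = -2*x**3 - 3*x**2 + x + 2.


||u||_{H^1}^2 = 417957/70

The H^1 norm (squared) on an interval (0, L) is
  ||u||_{H^1}^2 = ∫_0^L u(x)^2 dx + ∫_0^L u'(x)^2 dx.
Compute u'(x) = -6*x**2 - 6*x + 1.
Then u(x)^2 = 4*x**6 + 12*x**5 + 5*x**4 - 14*x**3 - 11*x**2 + 4*x + 4 and u'(x)^2 = 36*x**4 + 72*x**3 + 24*x**2 - 12*x + 1.
Integrate each monomial from 0 to 3 using ∫_0^3 c·x^n dx = c·3^(n+1)/(n+1):
  ∫_0^3 u(x)^2 dx = ∫_0^3 (4*x^6 + 12*x^5 + 5*x^4 - 14*x^3 - 11*x^2 + 4*x + 4) dx. Term by term:
    ∫_0^3 4*x^6 dx = 8748/7;  ∫_0^3 12*x^5 dx = 1458;  ∫_0^3 5*x^4 dx = 243;
    ∫_0^3 -14*x^3 dx = -567/2;  ∫_0^3 -11*x^2 dx = -99;  ∫_0^3 4*x dx = 18;
    ∫_0^3 4 dx = 12.
  Sum: 8748/7 + 1458 + 243 − 567/2 − 99 + 18 + 12 = 36375/14.
  ∫_0^3 u'(x)^2 dx = ∫_0^3 (36*x^4 + 72*x^3 + 24*x^2 - 12*x + 1) dx. Term by term:
    ∫_0^3 36*x^4 dx = 8748/5;  ∫_0^3 72*x^3 dx = 1458;  ∫_0^3 24*x^2 dx = 216;
    ∫_0^3 -12*x dx = -54;  ∫_0^3 1 dx = 3.
  Sum: 8748/5 + 1458 + 216 − 54 + 3 = 16863/5.
Adding: ||u||_{H^1}^2 = 36375/14 + 16863/5 = 417957/70.


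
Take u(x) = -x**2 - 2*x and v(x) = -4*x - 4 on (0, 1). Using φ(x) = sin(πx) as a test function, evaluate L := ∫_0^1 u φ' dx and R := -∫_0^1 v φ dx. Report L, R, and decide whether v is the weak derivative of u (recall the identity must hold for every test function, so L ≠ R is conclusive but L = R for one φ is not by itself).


LHS = 6/π, RHS = 12/π. No, v is not the weak derivative of u.

u(x) = -x**2 - 2*x, classical derivative u'(x) = -2*x - 2.
φ(x) = sin(πx), so φ'(x) = π*cos(π*x).
Note φ(0) = φ(1) = 0, so the boundary term u·φ vanishes.
LHS = ∫_0^1 u(x) φ'(x) dx = ∫_0^1 (-π*x^2*cos(π*x) - 2*π*x*cos(π*x)) dx. Term by term:
  ∫_0^1 -π*x^2*cos(π*x) dx = 2/π;  ∫_0^1 -2*π*x*cos(π*x) dx = 4/π.
Sum: 2/π + 4/π = 6/π.
So LHS = 6/π.
∫_0^1 v(x) φ(x) dx = ∫_0^1 (-4*x*sin(π*x) - 4*sin(π*x)) dx. Term by term:
  ∫_0^1 -4*sin(π*x) dx = -8/π;  ∫_0^1 -4*x*sin(π*x) dx = -4/π.
Sum: -8/π − 4/π = -12/π.
So RHS = -∫_0^1 v(x) φ(x) dx = 12/π.
LHS − RHS = -6/π ≠ 0, so the identity fails.
(For a valid weak derivative the identity must hold for EVERY test function, in particular this one. The failure shows v is NOT the weak derivative of u.)
Correct weak derivative would be u'(x) = -2*x - 2.


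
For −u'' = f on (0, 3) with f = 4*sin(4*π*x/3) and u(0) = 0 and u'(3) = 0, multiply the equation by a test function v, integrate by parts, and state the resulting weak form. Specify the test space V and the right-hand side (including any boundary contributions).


V = {v ∈ H^1(0, 3) : v(0) = 0} (test functions vanish at x = 0 where u is specified); weak form: ∫_0^3 u'v' dx = ∫_0^3 (4*sin(4*π*x/3)) v dx for all v ∈ V.

Multiply both sides by a test function v and integrate from 0 to 3:
  ∫_0^3 −u''(x) v(x) dx = ∫_0^3 f(x) v(x) dx.
Integrate the LHS by parts once:
  ∫_0^3 −u'' v dx = −[u'(x) v(x)]_0^3 + ∫_0^3 u'(x) v'(x) dx.
Thus ∫_0^3 u'(x) v'(x) dx = ∫_0^3 f(x) v(x) dx + [u'(x) v(x)]_0^3.
Choose V so that boundary terms are either known or forced to vanish.
Mixed BC: u(0) = 0 (Dirichlet) and u'(3) = 0 (Neumann). Define V = {v ∈ H^1(0, 3) : v(0) = 0}. Then [u' v]_0^3 = u'(3)·v(3) − u'(0)·0 = 0.
Weak formulation: find u (satisfying any essential BC) such that ∫_0^3 u'(x) v'(x) dx = ∫_0^3 f v dx for all v ∈ V (Dirichlet at 0 absorbed into V; the Neumann datum at x = 3 is zero, so no boundary term remains).
Substituting f(x) = 4*sin(4*π*x/3), the right-hand side is ∫_0^3 (4*sin(4*π*x/3)) v dx.


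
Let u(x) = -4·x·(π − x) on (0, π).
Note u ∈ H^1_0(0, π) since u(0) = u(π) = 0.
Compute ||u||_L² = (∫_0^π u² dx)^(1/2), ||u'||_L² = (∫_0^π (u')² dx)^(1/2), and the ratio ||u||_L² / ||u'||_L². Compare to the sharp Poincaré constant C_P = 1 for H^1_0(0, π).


||u||_L² / ||u'||_L² = sqrt(10)*π/10 < C_P = 1.

u(x) = -4·x·(π − x), so u'(x) = 8*x - 4*π.
u(x) = -4·x·(π − x) vanishes at x = 0 and x = π, so u ∈ H^1_0(0, π). Differentiate via the product rule and integrate the resulting polynomials term by term.
  ∫_0^π u² dx = ∫_0^π (16*x^4 - 32*π*x^3 + 16*π^2*x^2) dx. Term by term:
    ∫_0^π 16*x^4 dx = 16*π^5/5;  ∫_0^π -32*π*x^3 dx = -8*π^5;  ∫_0^π 16*π^2*x^2 dx = 16*π^5/3.
  Sum: 16*π^5/5 − 8*π^5 + 16*π^5/3 = 8*π^5/15.
  ∫_0^π (u')² dx = ∫_0^π (64*x^2 - 64*π*x + 16*π^2) dx. Term by term:
    ∫_0^π 64*x^2 dx = 64*π^3/3;  ∫_0^π -64*π*x dx = -32*π^3;  ∫_0^π 16*π^2 dx = 16*π^3.
  Sum: 64*π^3/3 − 32*π^3 + 16*π^3 = 16*π^3/3.
∫_0^π u² dx = 8*π^5/15, so ||u||_L² = 2*sqrt(30)*π^(5/2)/15.
∫_0^π (u')² dx = 16*π^3/3, so ||u'||_L² = 4*sqrt(3)*π^(3/2)/3.
Ratio ||u||_L² / ||u'||_L² = sqrt(10)*π/10.
Sharp Poincaré constant on H^1_0(0, π) is C_P = L/π = 1, achieved by sin(x).
A polynomial bump cannot attain the sharp Poincaré constant (only the first sine eigenfunction does), so the ratio is strictly less than C_P, consistent with ||u||_L² ≤ C_P ||u'||_L².


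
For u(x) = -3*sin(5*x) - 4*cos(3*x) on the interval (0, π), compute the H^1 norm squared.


||u||_{H^1(0,π)}^2 = 197*π

u'(x) = 12*sin(3*x) - 15*cos(5*x).
Expand u² and (u')² and integrate term by term on (0, π), using: for integers n ≥ 1, ∫_0^π sin²(nx) dx = ∫_0^π cos²(nx) dx = π/2; for n ≠ n', ∫_0^π sin(nx)sin(n'x) dx = ∫_0^π cos(nx)cos(n'x) dx = 0; and by product-to-sum, ∫_0^π sin(nx)cos(n'x) dx = ½∫_0^π [sin((n+n')x) + sin((n−n')x)] dx, which is 0 when n+n' is even and 2n/(n²−n'²) when n+n' is odd (it need not vanish on (0, π)).
  u² squared terms: (-4)²·∫cos(3x)² dx = 16·π/2 = 8*π;  (-3)²·∫sin(5x)² dx = 9·π/2 = 9*π/2.
  u² cross terms: 2·(-4)·(-3)·∫cos(3x)·sin(5x) dx = 24·(0) = 0.
  So ∫_0^π u² dx = 8*π + 9*π/2 + 0 = 25*π/2.
  (u')² squared terms: (-15)²·∫cos(5x)² dx = 225·π/2 = 225*π/2;  (12)²·∫sin(3x)² dx = 144·π/2 = 72*π.
  (u')² cross terms: 2·(-15)·(12)·∫cos(5x)·sin(3x) dx = -360·(0) = 0.
  So ∫_0^π (u')² dx = 225*π/2 + 72*π + 0 = 369*π/2.
||u||_{H^1}^2 = (25*π/2) + (369*π/2) = 197*π.


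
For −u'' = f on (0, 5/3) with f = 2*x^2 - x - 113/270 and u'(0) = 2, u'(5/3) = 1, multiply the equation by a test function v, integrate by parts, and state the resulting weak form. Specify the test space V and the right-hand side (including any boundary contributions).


V = H^1(0, 5/3) (v unrestricted at boundary; u is determined up to an additive constant); weak form: ∫_0^5/3 u'v' dx = ∫_0^5/3 (2*x^2 - x - 113/270) v dx + v(5/3) − 2·v(0) for all v ∈ V.

Multiply both sides by a test function v and integrate from 0 to 5/3:
  ∫_0^5/3 −u''(x) v(x) dx = ∫_0^5/3 f(x) v(x) dx.
Integrate the LHS by parts once:
  ∫_0^5/3 −u'' v dx = −[u'(x) v(x)]_0^5/3 + ∫_0^5/3 u'(x) v'(x) dx.
Thus ∫_0^5/3 u'(x) v'(x) dx = ∫_0^5/3 f(x) v(x) dx + [u'(x) v(x)]_0^5/3.
Choose V so that boundary terms are either known or forced to vanish.
u has inhomogeneous Neumann u'(0) = 2, u'(5/3) = 1. [u' v]_0^5/3 = (1)·v(5/3) − (2)·v(0) = v(5/3) − 2·v(0). Take V = H^1(0, 5/3); boundary term becomes part of RHS.
Weak formulation: find u (satisfying any essential BC) such that ∫_0^5/3 u'(x) v'(x) dx = ∫_0^5/3 f v dx + v(5/3) − 2·v(0) for all v ∈ V (Neumann data are natural BCs: they enter the RHS as boundary terms).
Substituting f(x) = 2*x^2 - x - 113/270, the right-hand side is ∫_0^5/3 (2*x^2 - x - 113/270) v dx + v(5/3) − 2·v(0).
Compatibility check (pure Neumann): taking v ≡ 1 ∈ V gives 0 = ∫_0^5/3 f dx + (1) − (2), i.e. ∫_0^5/3 f dx must equal u'(0) − u'(5/3) = 1. Indeed ∫_0^5/3 (2*x^2 - x - 113/270) dx = 1, so the data are compatible. The solution is then unique only up to an additive constant (fix it e.g. by requiring ∫_0^5/3 u dx = 0).


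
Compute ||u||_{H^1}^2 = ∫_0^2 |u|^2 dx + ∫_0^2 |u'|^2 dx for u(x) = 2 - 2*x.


||u||_{H^1}^2 = 32/3

The H^1 norm (squared) on an interval (0, L) is
  ||u||_{H^1}^2 = ∫_0^L u(x)^2 dx + ∫_0^L u'(x)^2 dx.
Compute u'(x) = -2.
Then u(x)^2 = 4*x**2 - 8*x + 4 and u'(x)^2 = 4.
Integrate each monomial from 0 to 2 using ∫_0^2 c·x^n dx = c·2^(n+1)/(n+1):
  ∫_0^2 u(x)^2 dx = ∫_0^2 (4*x^2 - 8*x + 4) dx. Term by term:
    ∫_0^2 4*x^2 dx = 32/3;  ∫_0^2 -8*x dx = -16;  ∫_0^2 4 dx = 8.
  Sum: 32/3 − 16 + 8 = 8/3.
  ∫_0^2 u'(x)^2 dx = ∫_0^2 (4) dx. Term by term:
    ∫_0^2 4 dx = 8.
Adding: ||u||_{H^1}^2 = 8/3 + 8 = 32/3.


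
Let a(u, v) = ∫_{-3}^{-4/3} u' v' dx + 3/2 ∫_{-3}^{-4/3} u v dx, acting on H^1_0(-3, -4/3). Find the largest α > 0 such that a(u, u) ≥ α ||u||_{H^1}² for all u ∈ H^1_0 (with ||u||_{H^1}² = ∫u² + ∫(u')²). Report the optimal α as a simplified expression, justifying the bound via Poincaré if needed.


α = 1

Coercivity of a(·,·) on H^1_0(-3, -4/3) means a(u, u) ≥ α ||u||_{H^1}² for every u ∈ H^1_0.
The interval has length L = 5/3, and Poincaré/coercivity depend only on L. Here a(u, u) = ∫(u')² + (3/2)·∫u².
Here c = 3/2 ≥ 1, so a(u,u) = ∫(u')² + c∫u² ≥ ∫(u')² + ∫u² = ||u||_{H^1}², i.e. α = 1 works. No larger α is possible: a(u,u) ≥ α||u||_{H^1}² means (1−α)∫(u')² ≥ (α−c)∫u², and for the modes u_n = sin(nπ(x−x₀)/L) (x₀ the left endpoint) one has ∫u_n²/∫(u_n')² = (L/(nπ))² → 0, so a(u_n,u_n)/||u_n||_{H^1}² → 1. Hence the optimal constant is α = 1.
Therefore α = 1.


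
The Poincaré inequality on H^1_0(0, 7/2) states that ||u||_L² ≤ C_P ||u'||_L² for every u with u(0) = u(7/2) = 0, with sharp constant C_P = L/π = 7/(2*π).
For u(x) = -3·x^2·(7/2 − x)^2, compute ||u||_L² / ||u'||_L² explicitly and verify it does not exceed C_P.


||u||_L² / ||u'||_L² = 7*sqrt(3)/12 < C_P = 7/(2*π).

u(x) = -3·x^2·(7/2 − x)^2, so u'(x) = 3*x*(-8*x^2 + 42*x - 49)/2.
u(x) = -3·x^2·(7/2 − x)^2 vanishes at x = 0 and x = 7/2, so u ∈ H^1_0(0, 7/2). Differentiate via the product rule and integrate the resulting polynomials term by term.
  ∫_0^7/2 u² dx = ∫_0^7/2 (9*x^8 - 126*x^7 + 1323*x^6/2 - 3087*x^5/2 + 21609*x^4/16) dx. Term by term:
    ∫_0^7/2 9*x^8 dx = 40353607/512;  ∫_0^7/2 -126*x^7 dx = -363182463/1024;  ∫_0^7/2 1323*x^6/2 dx = 155649627/256;
    ∫_0^7/2 -3087*x^5/2 dx = -121060821/256;  ∫_0^7/2 21609*x^4/16 dx = 363182463/2560.
  Sum: 40353607/512 − 363182463/1024 + 155649627/256 − 121060821/256 + 363182463/2560 = 5764801/5120.
  ∫_0^7/2 (u')² dx = ∫_0^7/2 (144*x^6 - 1512*x^5 + 5733*x^4 - 9261*x^3 + 21609*x^2/4) dx. Term by term:
    ∫_0^7/2 144*x^6 dx = 1058841/8;  ∫_0^7/2 -1512*x^5 dx = -7411887/16;  ∫_0^7/2 5733*x^4 dx = 96354531/160;
    ∫_0^7/2 -9261*x^3 dx = -22235661/64;  ∫_0^7/2 21609*x^2/4 dx = 2470629/32.
  Sum: 1058841/8 − 7411887/16 + 96354531/160 − 22235661/64 + 2470629/32 = 352947/320.
∫_0^7/2 u² dx = 5764801/5120, so ||u||_L² = 2401*sqrt(5)/160.
∫_0^7/2 (u')² dx = 352947/320, so ||u'||_L² = 343*sqrt(15)/40.
Ratio ||u||_L² / ||u'||_L² = 7*sqrt(3)/12.
Sharp Poincaré constant on H^1_0(0, 7/2) is C_P = L/π = 7/(2*π), achieved by sin(2*π/7·x).
A polynomial bump cannot attain the sharp Poincaré constant (only the first sine eigenfunction does), so the ratio is strictly less than C_P, consistent with ||u||_L² ≤ C_P ||u'||_L².


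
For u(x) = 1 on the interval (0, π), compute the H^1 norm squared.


||u||_{H^1(0,π)}^2 = π

u'(x) = 0.
Expand u² and (u')² and integrate term by term on (0, π), using: for integers n ≥ 1, ∫_0^π sin²(nx) dx = ∫_0^π cos²(nx) dx = π/2; for n ≠ n', ∫_0^π sin(nx)sin(n'x) dx = ∫_0^π cos(nx)cos(n'x) dx = 0; and by product-to-sum, ∫_0^π sin(nx)cos(n'x) dx = ½∫_0^π [sin((n+n')x) + sin((n−n')x)] dx, which is 0 when n+n' is even and 2n/(n²−n'²) when n+n' is odd (it need not vanish on (0, π)). For the constant mode: ∫_0^π 1 dx = π, ∫_0^π cos(nx) dx = 0, ∫_0^π sin(nx) dx = (1−(−1)^n)/n.
  u² squared terms: (1)²·∫1 dx = 1·π = π.
  So ∫_0^π u² dx = π.
  u' ≡ 0, so ∫_0^π (u')² dx = 0.
||u||_{H^1}^2 = (π) + (0) = π.


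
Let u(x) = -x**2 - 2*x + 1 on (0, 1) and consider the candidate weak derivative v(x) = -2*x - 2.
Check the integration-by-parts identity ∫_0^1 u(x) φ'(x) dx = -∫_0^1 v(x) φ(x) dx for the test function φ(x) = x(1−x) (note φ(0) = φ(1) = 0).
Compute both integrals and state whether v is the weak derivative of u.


LHS = 1/2, RHS = 1/2. Yes, v = u' weakly.

u(x) = -x**2 - 2*x + 1, classical derivative u'(x) = -2*x - 2.
φ(x) = x(1−x), so φ'(x) = 1 - 2*x.
Note φ(0) = φ(1) = 0, so the boundary term u·φ vanishes.
LHS = ∫_0^1 u(x) φ'(x) dx = ∫_0^1 (2*x^3 + 3*x^2 - 4*x + 1) dx. Term by term:
  ∫_0^1 2*x^3 dx = 1/2;  ∫_0^1 3*x^2 dx = 1;  ∫_0^1 -4*x dx = -2;
  ∫_0^1 1 dx = 1.
Sum: 1/2 + 1 − 2 + 1 = 1/2.
So LHS = 1/2.
∫_0^1 v(x) φ(x) dx = ∫_0^1 (2*x^3 - 2*x) dx. Term by term:
  ∫_0^1 2*x^3 dx = 1/2;  ∫_0^1 -2*x dx = -1.
Sum: 1/2 − 1 = -1/2.
So RHS = -∫_0^1 v(x) φ(x) dx = 1/2.
LHS = RHS, so the identity holds for this test φ.
Moreover u is smooth here and v(x) = u'(x) = -2*x - 2 pointwise, so the identity holds for every test function. Hence v is the weak derivative of u.


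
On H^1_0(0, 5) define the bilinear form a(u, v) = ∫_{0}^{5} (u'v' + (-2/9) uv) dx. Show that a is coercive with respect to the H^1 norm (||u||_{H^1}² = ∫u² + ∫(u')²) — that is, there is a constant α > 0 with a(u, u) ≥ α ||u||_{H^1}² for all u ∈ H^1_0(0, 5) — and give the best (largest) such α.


α = (-50/9 + π^2)/(π^2 + 25)

Coercivity of a(·,·) on H^1_0(0, 5) means a(u, u) ≥ α ||u||_{H^1}² for every u ∈ H^1_0.
The interval has length L = 5, and Poincaré/coercivity depend only on L. Here a(u, u) = ∫(u')² + (-2/9)·∫u².
Here c = -2/9 < 0 with |c| < (π/L)² = π^2/25, so coercivity still holds. The condition a(u,u) ≥ α||u||_{H^1}² reads (1−α)∫(u')² ≥ (α−c)∫u². Any admissible α is ≤ 1 (rapidly oscillating u have ∫u²/∫(u')² → 0), and α = 1 would force 0 ≥ (1−c)∫u², impossible since c < 1; so 1−α > 0. By the sharp Poincaré inequality on H^1_0 of an interval of length L, ∫(u')² ≥ (π/L)²∫u² with equality for the first sine mode sin(π(x−x₀)/L) (x₀ the left endpoint), so the inequality holds for all u iff (1−α)(π/L)² ≥ α − c, i.e. α ≤ ((π/L)² + c)/((π/L)² + 1) = (1 + c(L/π)²)/(1 + (L/π)²). (Direct route, valid since c ≤ 0: Poincaré gives c∫u² ≥ c(L/π)²∫(u')², so a(u,u) ≥ (1 + c(L/π)²)∫(u')², while ||u||_{H^1}² ≤ (1 + (L/π)²)∫(u')²; dividing yields the same α.) With (π/L)² = π^2/25 and c = -2/9, the largest admissible constant is α = ((π/L)² + c)/((π/L)² + 1).
Simplifying, α = (-50/9 + π^2)/(π^2 + 25).


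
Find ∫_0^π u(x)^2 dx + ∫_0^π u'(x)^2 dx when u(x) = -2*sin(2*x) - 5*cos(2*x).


||u||_{H^1(0,π)}^2 = 145*π/2

u'(x) = 10*sin(2*x) - 4*cos(2*x).
Expand u² and (u')² and integrate term by term on (0, π), using: for integers n ≥ 1, ∫_0^π sin²(nx) dx = ∫_0^π cos²(nx) dx = π/2; for n ≠ n', ∫_0^π sin(nx)sin(n'x) dx = ∫_0^π cos(nx)cos(n'x) dx = 0; and by product-to-sum, ∫_0^π sin(nx)cos(n'x) dx = ½∫_0^π [sin((n+n')x) + sin((n−n')x)] dx, which is 0 when n+n' is even and 2n/(n²−n'²) when n+n' is odd (it need not vanish on (0, π)).
  u² squared terms: (-5)²·∫cos(2x)² dx = 25·π/2 = 25*π/2;  (-2)²·∫sin(2x)² dx = 4·π/2 = 2*π.
  u² cross terms: 2·(-5)·(-2)·∫cos(2x)·sin(2x) dx = 20·(0) = 0.
  So ∫_0^π u² dx = 25*π/2 + 2*π + 0 = 29*π/2.
  (u')² squared terms: (-4)²·∫cos(2x)² dx = 16·π/2 = 8*π;  (10)²·∫sin(2x)² dx = 100·π/2 = 50*π.
  (u')² cross terms: 2·(-4)·(10)·∫cos(2x)·sin(2x) dx = -80·(0) = 0.
  So ∫_0^π (u')² dx = 8*π + 50*π + 0 = 58*π.
||u||_{H^1}^2 = (29*π/2) + (58*π) = 145*π/2.


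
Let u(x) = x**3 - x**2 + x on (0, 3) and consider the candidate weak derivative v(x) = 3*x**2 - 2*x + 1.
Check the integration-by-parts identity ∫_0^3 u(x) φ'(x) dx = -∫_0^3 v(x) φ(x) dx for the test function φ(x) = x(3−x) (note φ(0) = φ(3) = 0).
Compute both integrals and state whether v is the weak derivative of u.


LHS = -549/20, RHS = -549/20. Yes, v = u' weakly.

u(x) = x**3 - x**2 + x, classical derivative u'(x) = 3*x**2 - 2*x + 1.
φ(x) = x(3−x), so φ'(x) = 3 - 2*x.
Note φ(0) = φ(3) = 0, so the boundary term u·φ vanishes.
LHS = ∫_0^3 u(x) φ'(x) dx = ∫_0^3 (-2*x^4 + 5*x^3 - 5*x^2 + 3*x) dx. Term by term:
  ∫_0^3 -2*x^4 dx = -486/5;  ∫_0^3 5*x^3 dx = 405/4;  ∫_0^3 -5*x^2 dx = -45;
  ∫_0^3 3*x dx = 27/2.
Sum: -486/5 + 405/4 − 45 + 27/2 = -549/20.
So LHS = -549/20.
∫_0^3 v(x) φ(x) dx = ∫_0^3 (-3*x^4 + 11*x^3 - 7*x^2 + 3*x) dx. Term by term:
  ∫_0^3 -3*x^4 dx = -729/5;  ∫_0^3 11*x^3 dx = 891/4;  ∫_0^3 -7*x^2 dx = -63;
  ∫_0^3 3*x dx = 27/2.
Sum: -729/5 + 891/4 − 63 + 27/2 = 549/20.
So RHS = -∫_0^3 v(x) φ(x) dx = -549/20.
LHS = RHS, so the identity holds for this test φ.
Moreover u is smooth here and v(x) = u'(x) = 3*x**2 - 2*x + 1 pointwise, so the identity holds for every test function. Hence v is the weak derivative of u.


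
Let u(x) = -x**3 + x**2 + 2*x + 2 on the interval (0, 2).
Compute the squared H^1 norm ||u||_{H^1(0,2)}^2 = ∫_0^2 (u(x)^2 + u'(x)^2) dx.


||u||_{H^1}^2 = 3712/105

The H^1 norm (squared) on an interval (0, L) is
  ||u||_{H^1}^2 = ∫_0^L u(x)^2 dx + ∫_0^L u'(x)^2 dx.
Compute u'(x) = -3*x**2 + 2*x + 2.
Then u(x)^2 = x**6 - 2*x**5 - 3*x**4 + 8*x**2 + 8*x + 4 and u'(x)^2 = 9*x**4 - 12*x**3 - 8*x**2 + 8*x + 4.
Integrate each monomial from 0 to 2 using ∫_0^2 c·x^n dx = c·2^(n+1)/(n+1):
  ∫_0^2 u(x)^2 dx = ∫_0^2 (x^6 - 2*x^5 - 3*x^4 + 8*x^2 + 8*x + 4) dx. Term by term:
    ∫_0^2 x^6 dx = 128/7;  ∫_0^2 -2*x^5 dx = -64/3;  ∫_0^2 -3*x^4 dx = -96/5;
    ∫_0^2 8*x^2 dx = 64/3;  ∫_0^2 8*x dx = 16;  ∫_0^2 4 dx = 8.
  Sum: 128/7 − 64/3 − 96/5 + 64/3 + 16 + 8 = 808/35.
  ∫_0^2 u'(x)^2 dx = ∫_0^2 (9*x^4 - 12*x^3 - 8*x^2 + 8*x + 4) dx. Term by term:
    ∫_0^2 9*x^4 dx = 288/5;  ∫_0^2 -12*x^3 dx = -48;  ∫_0^2 -8*x^2 dx = -64/3;
    ∫_0^2 8*x dx = 16;  ∫_0^2 4 dx = 8.
  Sum: 288/5 − 48 − 64/3 + 16 + 8 = 184/15.
Adding: ||u||_{H^1}^2 = 808/35 + 184/15 = 3712/105.


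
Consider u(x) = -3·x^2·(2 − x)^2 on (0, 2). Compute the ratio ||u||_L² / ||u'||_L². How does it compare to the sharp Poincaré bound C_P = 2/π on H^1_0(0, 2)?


||u||_L² / ||u'||_L² = sqrt(3)/3 < C_P = 2/π.

u(x) = -3·x^2·(2 − x)^2, so u'(x) = 12*x*(-x^2 + 3*x - 2).
u(x) = -3·x^2·(2 − x)^2 vanishes at x = 0 and x = 2, so u ∈ H^1_0(0, 2). Differentiate via the product rule and integrate the resulting polynomials term by term.
  ∫_0^2 u² dx = ∫_0^2 (9*x^8 - 72*x^7 + 216*x^6 - 288*x^5 + 144*x^4) dx. Term by term:
    ∫_0^2 9*x^8 dx = 512;  ∫_0^2 -72*x^7 dx = -2304;  ∫_0^2 216*x^6 dx = 27648/7;
    ∫_0^2 -288*x^5 dx = -3072;  ∫_0^2 144*x^4 dx = 4608/5.
  Sum: 512 − 2304 + 27648/7 − 3072 + 4608/5 = 256/35.
  ∫_0^2 (u')² dx = ∫_0^2 (144*x^6 - 864*x^5 + 1872*x^4 - 1728*x^3 + 576*x^2) dx. Term by term:
    ∫_0^2 144*x^6 dx = 18432/7;  ∫_0^2 -864*x^5 dx = -9216;  ∫_0^2 1872*x^4 dx = 59904/5;
    ∫_0^2 -1728*x^3 dx = -6912;  ∫_0^2 576*x^2 dx = 1536.
  Sum: 18432/7 − 9216 + 59904/5 − 6912 + 1536 = 768/35.
∫_0^2 u² dx = 256/35, so ||u||_L² = 16*sqrt(35)/35.
∫_0^2 (u')² dx = 768/35, so ||u'||_L² = 16*sqrt(105)/35.
Ratio ||u||_L² / ||u'||_L² = sqrt(3)/3.
Sharp Poincaré constant on H^1_0(0, 2) is C_P = L/π = 2/π, achieved by sin(π/2·x).
A polynomial bump cannot attain the sharp Poincaré constant (only the first sine eigenfunction does), so the ratio is strictly less than C_P, consistent with ||u||_L² ≤ C_P ||u'||_L².


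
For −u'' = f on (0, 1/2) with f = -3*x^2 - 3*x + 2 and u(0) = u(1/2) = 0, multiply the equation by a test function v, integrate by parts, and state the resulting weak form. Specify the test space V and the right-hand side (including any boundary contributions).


V = H^1_0(0, 1/2) (so v(0) = v(1/2) = 0); weak form: ∫_0^1/2 u'v' dx = ∫_0^1/2 (-3*x^2 - 3*x + 2) v dx for all v ∈ V.

Multiply both sides by a test function v and integrate from 0 to 1/2:
  ∫_0^1/2 −u''(x) v(x) dx = ∫_0^1/2 f(x) v(x) dx.
Integrate the LHS by parts once:
  ∫_0^1/2 −u'' v dx = −[u'(x) v(x)]_0^1/2 + ∫_0^1/2 u'(x) v'(x) dx.
Thus ∫_0^1/2 u'(x) v'(x) dx = ∫_0^1/2 f(x) v(x) dx + [u'(x) v(x)]_0^1/2.
Choose V so that boundary terms are either known or forced to vanish.
u is Dirichlet: u(0) = u(1/2) = 0. Let V = H^1_0(0, 1/2); then v(0) = v(1/2) = 0, and [u' v]_0^1/2 = 0.
Weak formulation: find u (satisfying any essential BC) such that ∫_0^1/2 u'(x) v'(x) dx = ∫_0^1/2 f v dx for all v ∈ V.
Substituting f(x) = -3*x^2 - 3*x + 2, the right-hand side is ∫_0^1/2 (-3*x^2 - 3*x + 2) v dx.


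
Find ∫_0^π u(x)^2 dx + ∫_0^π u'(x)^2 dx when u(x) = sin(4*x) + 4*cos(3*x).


||u||_{H^1(0,π)}^2 = 640/7 + 177*π/2

u'(x) = -12*sin(3*x) + 4*cos(4*x).
Expand u² and (u')² and integrate term by term on (0, π), using: for integers n ≥ 1, ∫_0^π sin²(nx) dx = ∫_0^π cos²(nx) dx = π/2; for n ≠ n', ∫_0^π sin(nx)sin(n'x) dx = ∫_0^π cos(nx)cos(n'x) dx = 0; and by product-to-sum, ∫_0^π sin(nx)cos(n'x) dx = ½∫_0^π [sin((n+n')x) + sin((n−n')x)] dx, which is 0 when n+n' is even and 2n/(n²−n'²) when n+n' is odd (it need not vanish on (0, π)).
  u² squared terms: (4)²·∫cos(3x)² dx = 16·π/2 = 8*π;  (1)²·∫sin(4x)² dx = 1·π/2 = π/2.
  u² cross terms: 2·(4)·(1)·∫cos(3x)·sin(4x) dx = 8·(8/7) = 64/7.
  So ∫_0^π u² dx = 8*π + π/2 + 64/7 = 64/7 + 17*π/2.
  (u')² squared terms: (-12)²·∫sin(3x)² dx = 144·π/2 = 72*π;  (4)²·∫cos(4x)² dx = 16·π/2 = 8*π.
  (u')² cross terms: 2·(-12)·(4)·∫sin(3x)·cos(4x) dx = -96·(-6/7) = 576/7.
  So ∫_0^π (u')² dx = 72*π + 8*π + 576/7 = 576/7 + 80*π.
||u||_{H^1}^2 = (64/7 + 17*π/2) + (576/7 + 80*π) = 640/7 + 177*π/2.


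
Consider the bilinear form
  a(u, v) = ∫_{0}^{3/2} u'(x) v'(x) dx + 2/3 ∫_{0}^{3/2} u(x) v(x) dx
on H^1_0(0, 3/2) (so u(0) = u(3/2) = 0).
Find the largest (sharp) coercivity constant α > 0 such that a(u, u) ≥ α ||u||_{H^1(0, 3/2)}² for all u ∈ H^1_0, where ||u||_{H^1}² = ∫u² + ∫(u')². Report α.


α = 2*(3 + 2*π^2)/(9 + 4*π^2)

Coercivity of a(·,·) on H^1_0(0, 3/2) means a(u, u) ≥ α ||u||_{H^1}² for every u ∈ H^1_0.
The interval has length L = 3/2, and Poincaré/coercivity depend only on L. Here a(u, u) = ∫(u')² + (2/3)·∫u².
Here 0 < c = 2/3 < 1. The condition a(u,u) ≥ α||u||_{H^1}² reads (1−α)∫(u')² ≥ (α−c)∫u². Any admissible α is ≤ 1 (rapidly oscillating u have ∫u²/∫(u')² → 0), and α = 1 would force 0 ≥ (1−c)∫u², impossible since c < 1; so 1−α > 0. By the sharp Poincaré inequality on H^1_0 of an interval of length L, ∫(u')² ≥ (π/L)²∫u² with equality for the first sine mode sin(π(x−x₀)/L) (x₀ the left endpoint), so the inequality holds for all u iff (1−α)(π/L)² ≥ α − c, i.e. α ≤ ((π/L)² + c)/((π/L)² + 1) = (1 + c(L/π)²)/(1 + (L/π)²). With (π/L)² = 4*π^2/9 and c = 2/3, the largest admissible constant is α = ((π/L)² + c)/((π/L)² + 1).
Simplifying, α = 2*(3 + 2*π^2)/(9 + 4*π^2).


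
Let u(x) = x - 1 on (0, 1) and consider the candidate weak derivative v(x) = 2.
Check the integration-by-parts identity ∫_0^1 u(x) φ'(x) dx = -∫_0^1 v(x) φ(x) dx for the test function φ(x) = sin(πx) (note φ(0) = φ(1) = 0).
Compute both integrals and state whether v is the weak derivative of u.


LHS = -2/π, RHS = -4/π. No, v is not the weak derivative of u.

u(x) = x - 1, classical derivative u'(x) = 1.
φ(x) = sin(πx), so φ'(x) = π*cos(π*x).
Note φ(0) = φ(1) = 0, so the boundary term u·φ vanishes.
LHS = ∫_0^1 u(x) φ'(x) dx = ∫_0^1 (π*x*cos(π*x) - π*cos(π*x)) dx. Term by term:
  ∫_0^1 -π*cos(π*x) dx = 0;  ∫_0^1 π*x*cos(π*x) dx = -2/π.
Sum: 0 − 2/π = -2/π.
So LHS = -2/π.
∫_0^1 v(x) φ(x) dx = ∫_0^1 (2*sin(π*x)) dx. Term by term:
  ∫_0^1 2*sin(π*x) dx = 4/π.
So RHS = -∫_0^1 v(x) φ(x) dx = -4/π.
LHS − RHS = 2/π ≠ 0, so the identity fails.
(For a valid weak derivative the identity must hold for EVERY test function, in particular this one. The failure shows v is NOT the weak derivative of u.)
Correct weak derivative would be u'(x) = 1.
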